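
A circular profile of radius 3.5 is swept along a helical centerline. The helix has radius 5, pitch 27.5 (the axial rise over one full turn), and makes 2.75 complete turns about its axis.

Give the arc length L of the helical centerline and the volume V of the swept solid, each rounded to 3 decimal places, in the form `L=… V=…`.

2πR = 2π·5 = 31.415927
per-turn = √(31.415927² + 27.5²) = √(986.9604 + 756.25) = √1743.2104 = 41.751772
L = 2.75 × 41.751772 = 114.817372
V = π·3.5² × L = 38.484510 × 114.817372 = 4418.690308

L=114.817 V=4418.690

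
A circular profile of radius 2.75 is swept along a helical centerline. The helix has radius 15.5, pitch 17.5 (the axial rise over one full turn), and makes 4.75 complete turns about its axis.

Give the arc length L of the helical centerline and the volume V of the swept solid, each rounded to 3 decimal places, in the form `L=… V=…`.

2πR = 2π·15.5 = 97.389372
per-turn = √(97.389372² + 17.5²) = √(9484.6898 + 306.25) = √9790.9398 = 98.949178
L = 4.75 × 98.949178 = 470.008596
V = π·2.75² × L = 23.758294 × 470.008596 = 11166.602604

L=470.009 V=11166.603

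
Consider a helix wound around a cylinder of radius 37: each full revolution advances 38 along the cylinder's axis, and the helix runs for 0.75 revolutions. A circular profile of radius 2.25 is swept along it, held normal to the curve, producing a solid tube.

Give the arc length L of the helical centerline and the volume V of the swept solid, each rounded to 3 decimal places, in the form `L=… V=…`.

L=176.672 V=2809.851

2πR = 2π·37 = 232.477856
per-turn = √(232.477856² + 38²) = √(54045.9537 + 1444) = √55489.9537 = 235.563057
L = 0.75 × 235.563057 = 176.672293
V = π·2.25² × L = 15.904313 × 176.672293 = 2809.851405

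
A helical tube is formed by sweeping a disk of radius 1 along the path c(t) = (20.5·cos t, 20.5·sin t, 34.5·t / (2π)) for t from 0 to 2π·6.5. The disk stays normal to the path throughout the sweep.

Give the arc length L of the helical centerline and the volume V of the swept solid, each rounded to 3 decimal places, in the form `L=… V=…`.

L=866.747 V=2722.965

2πR = 2π·20.5 = 128.805299
per-turn = √(128.805299² + 34.5²) = √(16590.8050 + 1190.25) = √17781.0550 = 133.345622
L = 6.5 × 133.345622 = 866.746545
V = π·1² × L = 3.141593 × 866.746545 = 2722.964579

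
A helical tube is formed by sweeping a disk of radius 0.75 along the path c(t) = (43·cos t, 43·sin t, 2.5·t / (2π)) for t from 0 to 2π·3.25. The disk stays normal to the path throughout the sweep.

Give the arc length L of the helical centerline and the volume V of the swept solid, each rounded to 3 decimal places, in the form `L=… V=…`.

2πR = 2π·43 = 270.176968
per-turn = √(270.176968² + 2.5²) = √(72995.5942 + 6.25) = √73001.8442 = 270.188534
L = 3.25 × 270.188534 = 878.112737
V = π·0.75² × L = 1.767146 × 878.112737 = 1551.753294

L=878.113 V=1551.753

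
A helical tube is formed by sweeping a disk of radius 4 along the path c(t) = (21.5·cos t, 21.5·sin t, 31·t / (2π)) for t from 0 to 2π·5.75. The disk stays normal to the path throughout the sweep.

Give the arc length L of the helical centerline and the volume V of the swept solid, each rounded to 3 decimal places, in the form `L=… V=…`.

L=796.949 V=40059.012

2πR = 2π·21.5 = 135.088484
per-turn = √(135.088484² + 31²) = √(18248.8985 + 961) = √19209.8985 = 138.599778
L = 5.75 × 138.599778 = 796.948725
V = π·4² × L = 50.265482 × 796.948725 = 40059.012160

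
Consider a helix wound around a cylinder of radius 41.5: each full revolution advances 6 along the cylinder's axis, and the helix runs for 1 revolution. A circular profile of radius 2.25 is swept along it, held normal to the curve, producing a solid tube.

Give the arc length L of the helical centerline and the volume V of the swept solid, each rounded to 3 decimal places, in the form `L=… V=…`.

2πR = 2π·41.5 = 260.752190
per-turn = √(260.752190² + 6²) = √(67991.7047 + 36) = √68027.7047 = 260.821212
L = 1 × 260.821212 = 260.821212
V = π·2.25² × L = 15.904313 × 260.821212 = 4148.182146

L=260.821 V=4148.182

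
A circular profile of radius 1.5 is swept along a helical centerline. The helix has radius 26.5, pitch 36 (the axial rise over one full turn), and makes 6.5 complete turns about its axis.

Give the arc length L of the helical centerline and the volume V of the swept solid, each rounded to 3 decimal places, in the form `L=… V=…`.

2πR = 2π·26.5 = 166.504411
per-turn = √(166.504411² + 36²) = √(27723.7188 + 1296) = √29019.7188 = 170.351750
L = 6.5 × 170.351750 = 1107.286376
V = π·1.5² × L = 7.068583 × 1107.286376 = 7826.946172

L=1107.286 V=7826.946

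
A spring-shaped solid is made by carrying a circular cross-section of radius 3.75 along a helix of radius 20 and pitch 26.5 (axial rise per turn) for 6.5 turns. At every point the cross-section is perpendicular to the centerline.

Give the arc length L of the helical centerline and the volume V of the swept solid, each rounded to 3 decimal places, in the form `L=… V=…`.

L=834.779 V=36879.389

2πR = 2π·20 = 125.663706
per-turn = √(125.663706² + 26.5²) = √(15791.3670 + 702.25) = √16493.6170 = 128.427478
L = 6.5 × 128.427478 = 834.778605
V = π·3.75² × L = 44.178647 × 834.778605 = 36879.389073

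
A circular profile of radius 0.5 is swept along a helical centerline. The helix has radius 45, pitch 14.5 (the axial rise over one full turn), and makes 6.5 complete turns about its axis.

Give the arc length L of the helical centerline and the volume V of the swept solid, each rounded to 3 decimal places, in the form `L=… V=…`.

2πR = 2π·45 = 282.743339
per-turn = √(282.743339² + 14.5²) = √(79943.7956 + 210.25) = √80154.0456 = 283.114898
L = 6.5 × 283.114898 = 1840.246839
V = π·0.5² × L = 0.785398 × 1840.246839 = 1445.326488

L=1840.247 V=1445.326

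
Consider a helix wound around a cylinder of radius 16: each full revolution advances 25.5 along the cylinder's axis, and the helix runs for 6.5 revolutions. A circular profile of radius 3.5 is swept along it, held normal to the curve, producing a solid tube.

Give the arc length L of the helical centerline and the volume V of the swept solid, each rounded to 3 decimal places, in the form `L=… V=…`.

L=674.145 V=25944.144

2πR = 2π·16 = 100.530965
per-turn = √(100.530965² + 25.5²) = √(10106.4749 + 650.25) = √10756.7249 = 103.714632
L = 6.5 × 103.714632 = 674.145108
V = π·3.5² × L = 38.484510 × 674.145108 = 25944.144174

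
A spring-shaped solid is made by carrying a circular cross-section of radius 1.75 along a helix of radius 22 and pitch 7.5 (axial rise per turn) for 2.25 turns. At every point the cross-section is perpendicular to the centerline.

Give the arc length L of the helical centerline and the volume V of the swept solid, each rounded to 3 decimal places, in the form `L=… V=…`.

L=311.475 V=2996.742

2πR = 2π·22 = 138.230077
per-turn = √(138.230077² + 7.5²) = √(19107.5541 + 56.25) = √19163.8041 = 138.433392
L = 2.25 × 138.433392 = 311.475133
V = π·1.75² × L = 9.621128 × 311.475133 = 2996.741966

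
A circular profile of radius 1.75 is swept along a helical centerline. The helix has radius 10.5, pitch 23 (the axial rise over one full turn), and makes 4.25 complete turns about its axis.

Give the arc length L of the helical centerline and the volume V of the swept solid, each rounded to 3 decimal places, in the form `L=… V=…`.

2πR = 2π·10.5 = 65.973446
per-turn = √(65.973446² + 23²) = √(4352.4955 + 529) = √4881.4955 = 69.867700
L = 4.25 × 69.867700 = 296.937726
V = π·1.75² × L = 9.621128 × 296.937726 = 2856.875723

L=296.938 V=2856.876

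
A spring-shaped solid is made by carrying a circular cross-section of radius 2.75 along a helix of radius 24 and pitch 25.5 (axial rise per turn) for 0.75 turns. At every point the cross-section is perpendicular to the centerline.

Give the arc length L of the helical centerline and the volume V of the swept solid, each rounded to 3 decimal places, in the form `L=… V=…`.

L=114.703 V=2725.147

2πR = 2π·24 = 150.796447
per-turn = √(150.796447² + 25.5²) = √(22739.5685 + 650.25) = √23389.8185 = 152.937303
L = 0.75 × 152.937303 = 114.702977
V = π·2.75² × L = 23.758294 × 114.702977 = 2725.147101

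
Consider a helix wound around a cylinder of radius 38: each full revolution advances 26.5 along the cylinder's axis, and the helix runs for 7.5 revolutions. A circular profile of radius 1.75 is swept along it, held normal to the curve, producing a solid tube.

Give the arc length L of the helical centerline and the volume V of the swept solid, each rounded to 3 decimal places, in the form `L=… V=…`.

2πR = 2π·38 = 238.761042
per-turn = √(238.761042² + 26.5²) = √(57006.8350 + 702.25) = √57709.0850 = 240.227153
L = 7.5 × 240.227153 = 1801.703647
V = π·1.75² × L = 9.621128 × 1801.703647 = 17334.420510

L=1801.704 V=17334.421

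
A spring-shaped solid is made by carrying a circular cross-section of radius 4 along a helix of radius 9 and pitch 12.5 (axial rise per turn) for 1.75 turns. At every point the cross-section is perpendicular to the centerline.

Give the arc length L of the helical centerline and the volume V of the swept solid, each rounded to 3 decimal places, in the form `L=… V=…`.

2πR = 2π·9 = 56.548668
per-turn = √(56.548668² + 12.5²) = √(3197.7518 + 156.25) = √3354.0018 = 57.913745
L = 1.75 × 57.913745 = 101.349053
V = π·4² × L = 50.265482 × 101.349053 = 5094.359058

L=101.349 V=5094.359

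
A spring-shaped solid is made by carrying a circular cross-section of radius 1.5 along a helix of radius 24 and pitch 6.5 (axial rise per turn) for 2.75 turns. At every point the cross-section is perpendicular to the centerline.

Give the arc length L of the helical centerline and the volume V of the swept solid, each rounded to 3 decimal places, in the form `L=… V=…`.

L=415.075 V=2933.994

2πR = 2π·24 = 150.796447
per-turn = √(150.796447² + 6.5²) = √(22739.5685 + 42.25) = √22781.8185 = 150.936472
L = 2.75 × 150.936472 = 415.075298
V = π·1.5² × L = 7.068583 × 415.075298 = 2933.994388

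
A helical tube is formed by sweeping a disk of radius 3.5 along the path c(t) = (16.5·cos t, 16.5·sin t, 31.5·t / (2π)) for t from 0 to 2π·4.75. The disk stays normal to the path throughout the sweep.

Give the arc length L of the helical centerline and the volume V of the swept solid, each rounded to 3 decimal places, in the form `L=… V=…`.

L=514.674 V=19806.978

2πR = 2π·16.5 = 103.672558
per-turn = √(103.672558² + 31.5²) = √(10747.9992 + 992.25) = √11740.2492 = 108.352430
L = 4.75 × 108.352430 = 514.674045
V = π·3.5² × L = 38.484510 × 514.674045 = 19806.978428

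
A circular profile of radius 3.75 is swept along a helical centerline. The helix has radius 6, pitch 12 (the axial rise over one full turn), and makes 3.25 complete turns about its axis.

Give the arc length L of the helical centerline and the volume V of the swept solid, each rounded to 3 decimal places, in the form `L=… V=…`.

L=128.579 V=5680.465

2πR = 2π·6 = 37.699112
per-turn = √(37.699112² + 12²) = √(1421.2230 + 144) = √1565.2230 = 39.562900
L = 3.25 × 39.562900 = 128.579424
V = π·3.75² × L = 44.178647 × 128.579424 = 5680.464948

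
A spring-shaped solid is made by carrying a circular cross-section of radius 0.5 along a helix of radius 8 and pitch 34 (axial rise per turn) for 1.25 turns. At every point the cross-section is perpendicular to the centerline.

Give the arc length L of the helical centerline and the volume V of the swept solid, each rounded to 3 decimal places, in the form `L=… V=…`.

L=75.856 V=59.577

2πR = 2π·8 = 50.265482
per-turn = √(50.265482² + 34²) = √(2526.6187 + 1156) = √3682.6187 = 60.684584
L = 1.25 × 60.684584 = 75.855730
V = π·0.5² × L = 0.785398 × 75.855730 = 59.576951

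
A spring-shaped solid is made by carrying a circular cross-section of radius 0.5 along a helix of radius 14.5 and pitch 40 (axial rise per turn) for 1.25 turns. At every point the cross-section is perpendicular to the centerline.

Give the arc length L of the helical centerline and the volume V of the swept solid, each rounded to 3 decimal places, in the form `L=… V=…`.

2πR = 2π·14.5 = 91.106187
per-turn = √(91.106187² + 40²) = √(8300.3373 + 1600) = √9900.3373 = 99.500439
L = 1.25 × 99.500439 = 124.375548
V = π·0.5² × L = 0.785398 × 124.375548 = 97.684327

L=124.376 V=97.684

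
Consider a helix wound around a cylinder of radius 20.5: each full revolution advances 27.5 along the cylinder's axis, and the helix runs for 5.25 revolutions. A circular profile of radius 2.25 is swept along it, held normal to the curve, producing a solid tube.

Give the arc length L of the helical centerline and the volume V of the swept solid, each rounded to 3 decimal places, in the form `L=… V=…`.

2πR = 2π·20.5 = 128.805299
per-turn = √(128.805299² + 27.5²) = √(16590.8050 + 756.25) = √17347.0550 = 131.708219
L = 5.25 × 131.708219 = 691.468151
V = π·2.25² × L = 15.904313 × 691.468151 = 10997.325766

L=691.468 V=10997.326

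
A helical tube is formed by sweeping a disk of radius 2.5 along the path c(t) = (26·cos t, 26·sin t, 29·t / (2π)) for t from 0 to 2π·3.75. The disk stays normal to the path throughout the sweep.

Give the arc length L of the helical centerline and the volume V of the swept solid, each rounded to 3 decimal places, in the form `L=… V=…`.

L=622.188 V=12216.639

2πR = 2π·26 = 163.362818
per-turn = √(163.362818² + 29²) = √(26687.4103 + 841) = √27528.4103 = 165.916878
L = 3.75 × 165.916878 = 622.188291
V = π·2.5² × L = 19.634954 × 622.188291 = 12216.638532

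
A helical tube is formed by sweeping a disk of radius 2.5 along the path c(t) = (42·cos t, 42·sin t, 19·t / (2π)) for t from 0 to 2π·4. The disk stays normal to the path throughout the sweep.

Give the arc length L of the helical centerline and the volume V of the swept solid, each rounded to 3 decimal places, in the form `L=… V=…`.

2πR = 2π·42 = 263.893783
per-turn = √(263.893783² + 19²) = √(69639.9287 + 361) = √70000.9287 = 264.576886
L = 4 × 264.576886 = 1058.307544
V = π·2.5² × L = 19.634954 × 1058.307544 = 20779.820041

L=1058.308 V=20779.820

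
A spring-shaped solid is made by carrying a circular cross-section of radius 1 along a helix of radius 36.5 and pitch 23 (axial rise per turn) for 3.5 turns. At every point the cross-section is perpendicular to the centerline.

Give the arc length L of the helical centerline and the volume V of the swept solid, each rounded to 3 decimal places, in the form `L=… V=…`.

2πR = 2π·36.5 = 229.336264
per-turn = √(229.336264² + 23²) = √(52595.1219 + 529) = √53124.1219 = 230.486706
L = 3.5 × 230.486706 = 806.703473
V = π·1² × L = 3.141593 × 806.703473 = 2534.333703

L=806.703 V=2534.334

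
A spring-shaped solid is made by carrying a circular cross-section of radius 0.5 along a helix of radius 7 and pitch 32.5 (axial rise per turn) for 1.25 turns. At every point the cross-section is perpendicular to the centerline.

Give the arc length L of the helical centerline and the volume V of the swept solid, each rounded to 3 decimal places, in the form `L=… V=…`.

L=68.359 V=53.689

2πR = 2π·7 = 43.982297
per-turn = √(43.982297² + 32.5²) = √(1934.4425 + 1056.25) = √2990.6925 = 54.687224
L = 1.25 × 54.687224 = 68.359030
V = π·0.5² × L = 0.785398 × 68.359030 = 53.689057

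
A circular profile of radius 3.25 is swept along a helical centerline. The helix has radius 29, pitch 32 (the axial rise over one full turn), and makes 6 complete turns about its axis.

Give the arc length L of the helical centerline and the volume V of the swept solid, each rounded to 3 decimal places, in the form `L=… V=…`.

L=1110.006 V=36833.398

2πR = 2π·29 = 182.212374
per-turn = √(182.212374² + 32²) = √(33201.3492 + 1024) = √34225.3492 = 185.000944
L = 6 × 185.000944 = 1110.005663
V = π·3.25² × L = 33.183072 × 1110.005663 = 36833.398276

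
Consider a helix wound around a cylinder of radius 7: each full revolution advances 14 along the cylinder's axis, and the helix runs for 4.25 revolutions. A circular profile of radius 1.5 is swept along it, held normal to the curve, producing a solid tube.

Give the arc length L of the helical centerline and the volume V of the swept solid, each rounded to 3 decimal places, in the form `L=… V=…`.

L=196.166 V=1386.616

2πR = 2π·7 = 43.982297
per-turn = √(43.982297² + 14²) = √(1934.4425 + 196) = √2130.4425 = 46.156716
L = 4.25 × 46.156716 = 196.166044
V = π·1.5² × L = 7.068583 × 196.166044 = 1386.616059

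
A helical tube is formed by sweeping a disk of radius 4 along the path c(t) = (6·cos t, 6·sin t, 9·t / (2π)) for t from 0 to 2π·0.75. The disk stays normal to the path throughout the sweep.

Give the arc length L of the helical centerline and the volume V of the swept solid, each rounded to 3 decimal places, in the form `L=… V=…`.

L=29.069 V=1461.162

2πR = 2π·6 = 37.699112
per-turn = √(37.699112² + 9²) = √(1421.2230 + 81) = √1502.2230 = 38.758522
L = 0.75 × 38.758522 = 29.068892
V = π·4² × L = 50.265482 × 29.068892 = 1461.161859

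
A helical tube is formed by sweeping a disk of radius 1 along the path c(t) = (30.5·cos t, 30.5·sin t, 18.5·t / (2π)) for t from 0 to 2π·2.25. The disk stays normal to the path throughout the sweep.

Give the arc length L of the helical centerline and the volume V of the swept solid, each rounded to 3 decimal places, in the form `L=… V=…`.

2πR = 2π·30.5 = 191.637152
per-turn = √(191.637152² + 18.5²) = √(36724.7980 + 342.25) = √37067.0480 = 192.528045
L = 2.25 × 192.528045 = 433.188100
V = π·1² × L = 3.141593 × 433.188100 = 1360.900554

L=433.188 V=1360.901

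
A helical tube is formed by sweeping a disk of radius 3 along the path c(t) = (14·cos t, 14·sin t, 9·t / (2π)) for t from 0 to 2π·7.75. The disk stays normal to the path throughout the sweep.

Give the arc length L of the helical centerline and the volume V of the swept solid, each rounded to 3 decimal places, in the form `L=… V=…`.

2πR = 2π·14 = 87.964594
per-turn = √(87.964594² + 9²) = √(7737.7699 + 81) = √7818.7699 = 88.423808
L = 7.75 × 88.423808 = 685.284513
V = π·3² × L = 28.274334 × 685.284513 = 19375.963133

L=685.285 V=19375.963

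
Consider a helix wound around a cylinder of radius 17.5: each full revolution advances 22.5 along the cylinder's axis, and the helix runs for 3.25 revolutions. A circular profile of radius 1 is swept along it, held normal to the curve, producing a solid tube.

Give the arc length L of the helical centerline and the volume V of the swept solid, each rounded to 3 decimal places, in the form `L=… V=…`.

L=364.761 V=1145.931

2πR = 2π·17.5 = 109.955743
per-turn = √(109.955743² + 22.5²) = √(12090.2654 + 506.25) = √12596.5154 = 112.234199
L = 3.25 × 112.234199 = 364.761146
V = π·1² × L = 3.141593 × 364.761146 = 1145.930937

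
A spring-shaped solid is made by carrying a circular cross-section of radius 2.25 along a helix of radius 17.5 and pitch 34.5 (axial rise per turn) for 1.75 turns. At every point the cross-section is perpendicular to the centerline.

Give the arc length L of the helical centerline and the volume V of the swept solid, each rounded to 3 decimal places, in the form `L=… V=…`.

2πR = 2π·17.5 = 109.955743
per-turn = √(109.955743² + 34.5²) = √(12090.2654 + 1190.25) = √13280.5154 = 115.241118
L = 1.75 × 115.241118 = 201.671957
V = π·2.25² × L = 15.904313 × 201.671957 = 3207.453895

L=201.672 V=3207.454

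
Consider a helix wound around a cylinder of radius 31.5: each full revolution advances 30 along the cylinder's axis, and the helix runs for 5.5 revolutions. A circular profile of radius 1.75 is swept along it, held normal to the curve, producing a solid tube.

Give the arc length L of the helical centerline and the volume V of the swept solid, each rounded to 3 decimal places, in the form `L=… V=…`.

L=1100.996 V=10592.822

2πR = 2π·31.5 = 197.920337
per-turn = √(197.920337² + 30²) = √(39172.4599 + 900) = √40072.4599 = 200.181068
L = 5.5 × 200.181068 = 1100.995872
V = π·1.75² × L = 9.621128 × 1100.995872 = 10592.821667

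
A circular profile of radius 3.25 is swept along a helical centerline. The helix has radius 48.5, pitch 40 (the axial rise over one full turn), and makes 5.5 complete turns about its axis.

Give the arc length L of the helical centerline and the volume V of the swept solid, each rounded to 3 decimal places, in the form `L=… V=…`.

L=1690.417 V=56093.224

2πR = 2π·48.5 = 304.734487
per-turn = √(304.734487² + 40²) = √(92863.1078 + 1600) = √94463.1078 = 307.348512
L = 5.5 × 307.348512 = 1690.416816
V = π·3.25² × L = 33.183072 × 1690.416816 = 56093.223592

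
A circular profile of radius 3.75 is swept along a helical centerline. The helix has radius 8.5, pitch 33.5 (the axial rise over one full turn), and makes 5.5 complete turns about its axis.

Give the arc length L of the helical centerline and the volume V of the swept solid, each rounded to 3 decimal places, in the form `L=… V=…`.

2πR = 2π·8.5 = 53.407075
per-turn = √(53.407075² + 33.5²) = √(2852.3157 + 1122.25) = √3974.5657 = 63.044157
L = 5.5 × 63.044157 = 346.742861
V = π·3.75² × L = 44.178647 × 346.742861 = 15318.630344

L=346.743 V=15318.630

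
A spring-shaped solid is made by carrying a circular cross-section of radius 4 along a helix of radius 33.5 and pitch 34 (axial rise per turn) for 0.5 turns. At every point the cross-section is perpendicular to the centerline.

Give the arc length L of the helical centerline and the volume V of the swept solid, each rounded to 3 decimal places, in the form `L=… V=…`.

2πR = 2π·33.5 = 210.486708
per-turn = √(210.486708² + 34²) = √(44304.6542 + 1156) = √45460.6542 = 213.215042
L = 0.5 × 213.215042 = 106.607521
V = π·4² × L = 50.265482 × 106.607521 = 5358.678478

L=106.608 V=5358.678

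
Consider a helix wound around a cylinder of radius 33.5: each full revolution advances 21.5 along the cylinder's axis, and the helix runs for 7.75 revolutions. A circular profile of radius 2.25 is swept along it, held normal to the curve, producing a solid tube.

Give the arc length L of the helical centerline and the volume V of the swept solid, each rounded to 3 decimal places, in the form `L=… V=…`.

L=1639.760 V=26079.253

2πR = 2π·33.5 = 210.486708
per-turn = √(210.486708² + 21.5²) = √(44304.6542 + 462.25) = √44766.9042 = 211.581909
L = 7.75 × 211.581909 = 1639.759794
V = π·2.25² × L = 15.904313 × 1639.759794 = 26079.252690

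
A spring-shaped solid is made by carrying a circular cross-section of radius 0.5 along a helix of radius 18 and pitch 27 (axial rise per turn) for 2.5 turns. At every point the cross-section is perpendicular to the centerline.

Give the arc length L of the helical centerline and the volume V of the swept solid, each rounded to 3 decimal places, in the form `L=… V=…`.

L=290.689 V=228.307

2πR = 2π·18 = 113.097336
per-turn = √(113.097336² + 27²) = √(12791.0073 + 729) = √13520.0073 = 116.275566
L = 2.5 × 116.275566 = 290.688916
V = π·0.5² × L = 0.785398 × 290.688916 = 228.306540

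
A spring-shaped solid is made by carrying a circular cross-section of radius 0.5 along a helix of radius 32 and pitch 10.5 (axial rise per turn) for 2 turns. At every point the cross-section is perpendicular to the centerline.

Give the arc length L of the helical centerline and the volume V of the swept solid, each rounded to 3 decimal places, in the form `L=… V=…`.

L=402.672 V=316.258

2πR = 2π·32 = 201.061930
per-turn = √(201.061930² + 10.5²) = √(40425.8996 + 110.25) = √40536.1496 = 201.335912
L = 2 × 201.335912 = 402.671825
V = π·0.5² × L = 0.785398 × 402.671825 = 316.257712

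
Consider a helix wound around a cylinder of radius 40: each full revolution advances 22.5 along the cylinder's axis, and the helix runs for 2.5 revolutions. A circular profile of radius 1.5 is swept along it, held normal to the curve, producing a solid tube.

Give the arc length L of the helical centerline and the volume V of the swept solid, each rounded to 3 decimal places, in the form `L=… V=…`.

2πR = 2π·40 = 251.327412
per-turn = √(251.327412² + 22.5²) = √(63165.4682 + 506.25) = √63671.7182 = 252.332555
L = 2.5 × 252.332555 = 630.831387
V = π·1.5² × L = 7.068583 × 630.831387 = 4459.084313

L=630.831 V=4459.084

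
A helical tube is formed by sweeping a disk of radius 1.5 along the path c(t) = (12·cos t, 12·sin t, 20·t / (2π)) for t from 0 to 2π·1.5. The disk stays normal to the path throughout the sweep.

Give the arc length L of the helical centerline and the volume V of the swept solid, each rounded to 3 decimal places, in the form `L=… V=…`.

L=117.009 V=827.085

2πR = 2π·12 = 75.398224
per-turn = √(75.398224² + 20²) = √(5684.8921 + 400) = √6084.8921 = 78.005719
L = 1.5 × 78.005719 = 117.008578
V = π·1.5² × L = 7.068583 × 117.008578 = 827.084900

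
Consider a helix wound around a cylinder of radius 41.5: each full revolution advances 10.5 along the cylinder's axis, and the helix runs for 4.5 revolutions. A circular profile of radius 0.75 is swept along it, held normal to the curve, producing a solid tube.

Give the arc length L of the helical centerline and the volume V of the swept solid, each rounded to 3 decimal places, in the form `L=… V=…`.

L=1174.336 V=2075.223

2πR = 2π·41.5 = 260.752190
per-turn = √(260.752190² + 10.5²) = √(67991.7047 + 110.25) = √68101.9547 = 260.963512
L = 4.5 × 260.963512 = 1174.335805
V = π·0.75² × L = 1.767146 × 1174.335805 = 2075.222665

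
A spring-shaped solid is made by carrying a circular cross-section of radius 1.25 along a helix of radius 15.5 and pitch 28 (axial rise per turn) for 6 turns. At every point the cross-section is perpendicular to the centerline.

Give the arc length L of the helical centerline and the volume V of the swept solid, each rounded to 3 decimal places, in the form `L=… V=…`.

L=608.007 V=2984.549

2πR = 2π·15.5 = 97.389372
per-turn = √(97.389372² + 28²) = √(9484.6898 + 784) = √10268.6898 = 101.334544
L = 6 × 101.334544 = 608.007265
V = π·1.25² × L = 4.908739 × 608.007265 = 2984.548681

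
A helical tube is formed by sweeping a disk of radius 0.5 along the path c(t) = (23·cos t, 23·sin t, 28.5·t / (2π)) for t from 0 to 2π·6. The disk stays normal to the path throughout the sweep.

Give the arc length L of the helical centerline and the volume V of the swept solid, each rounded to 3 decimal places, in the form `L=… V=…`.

L=883.781 V=694.120

2πR = 2π·23 = 144.513262
per-turn = √(144.513262² + 28.5²) = √(20884.0829 + 812.25) = √21696.3329 = 147.296751
L = 6 × 147.296751 = 883.780507
V = π·0.5² × L = 0.785398 × 883.780507 = 694.119587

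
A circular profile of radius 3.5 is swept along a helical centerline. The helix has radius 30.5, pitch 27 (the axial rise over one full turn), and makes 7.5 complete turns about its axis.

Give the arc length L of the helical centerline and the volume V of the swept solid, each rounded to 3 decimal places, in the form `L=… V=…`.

2πR = 2π·30.5 = 191.637152
per-turn = √(191.637152² + 27²) = √(36724.7980 + 729) = √37453.7980 = 193.529837
L = 7.5 × 193.529837 = 1451.473781
V = π·3.5² × L = 38.484510 × 1451.473781 = 55859.257239

L=1451.474 V=55859.257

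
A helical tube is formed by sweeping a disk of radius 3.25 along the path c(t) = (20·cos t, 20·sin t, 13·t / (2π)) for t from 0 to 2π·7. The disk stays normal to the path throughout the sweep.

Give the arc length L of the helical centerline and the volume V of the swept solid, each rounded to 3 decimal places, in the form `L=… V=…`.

L=884.340 V=29345.132

2πR = 2π·20 = 125.663706
per-turn = √(125.663706² + 13²) = √(15791.3670 + 169) = √15960.3670 = 126.334346
L = 7 × 126.334346 = 884.340424
V = π·3.25² × L = 33.183072 × 884.340424 = 29345.132310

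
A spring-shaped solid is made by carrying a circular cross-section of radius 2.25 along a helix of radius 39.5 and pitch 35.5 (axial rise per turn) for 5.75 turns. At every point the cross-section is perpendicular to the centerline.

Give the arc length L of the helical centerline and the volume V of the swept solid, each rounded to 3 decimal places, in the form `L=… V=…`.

2πR = 2π·39.5 = 248.185820
per-turn = √(248.185820² + 35.5²) = √(61596.2011 + 1260.25) = √62856.4511 = 250.711889
L = 5.75 × 250.711889 = 1441.593359
V = π·2.25² × L = 15.904313 × 1441.593359 = 22927.551728

L=1441.593 V=22927.552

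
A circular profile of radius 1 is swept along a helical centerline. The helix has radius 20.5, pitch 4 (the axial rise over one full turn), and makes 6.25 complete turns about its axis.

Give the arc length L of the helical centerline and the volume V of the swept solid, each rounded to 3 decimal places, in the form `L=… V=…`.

2πR = 2π·20.5 = 128.805299
per-turn = √(128.805299² + 4²) = √(16590.8050 + 16) = √16606.8050 = 128.867393
L = 6.25 × 128.867393 = 805.421207
V = π·1² × L = 3.141593 × 805.421207 = 2530.305346

L=805.421 V=2530.305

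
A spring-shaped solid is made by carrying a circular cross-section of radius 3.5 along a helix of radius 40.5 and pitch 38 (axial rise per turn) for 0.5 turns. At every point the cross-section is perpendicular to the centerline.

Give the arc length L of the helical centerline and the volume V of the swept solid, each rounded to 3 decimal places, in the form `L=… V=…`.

2πR = 2π·40.5 = 254.469005
per-turn = √(254.469005² + 38²) = √(64754.4745 + 1444) = √66198.4745 = 257.290642
L = 0.5 × 257.290642 = 128.645321
V = π·3.5² × L = 38.484510 × 128.645321 = 4950.852144

L=128.645 V=4950.852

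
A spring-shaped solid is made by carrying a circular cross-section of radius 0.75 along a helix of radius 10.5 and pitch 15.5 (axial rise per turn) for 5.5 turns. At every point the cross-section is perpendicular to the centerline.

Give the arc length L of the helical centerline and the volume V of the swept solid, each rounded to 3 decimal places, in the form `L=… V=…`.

2πR = 2π·10.5 = 65.973446
per-turn = √(65.973446² + 15.5²) = √(4352.4955 + 240.25) = √4592.7455 = 67.769798
L = 5.5 × 67.769798 = 372.733890
V = π·0.75² × L = 1.767146 × 372.733890 = 658.675153

L=372.734 V=658.675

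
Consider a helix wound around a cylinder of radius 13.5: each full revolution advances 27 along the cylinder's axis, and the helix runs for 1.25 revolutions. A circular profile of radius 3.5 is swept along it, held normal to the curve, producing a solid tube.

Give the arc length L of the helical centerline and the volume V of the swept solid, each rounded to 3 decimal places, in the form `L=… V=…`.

2πR = 2π·13.5 = 84.823002
per-turn = √(84.823002² + 27²) = √(7194.9416 + 729) = √7923.9416 = 89.016524
L = 1.25 × 89.016524 = 111.270655
V = π·3.5² × L = 38.484510 × 111.270655 = 4282.196653

L=111.271 V=4282.197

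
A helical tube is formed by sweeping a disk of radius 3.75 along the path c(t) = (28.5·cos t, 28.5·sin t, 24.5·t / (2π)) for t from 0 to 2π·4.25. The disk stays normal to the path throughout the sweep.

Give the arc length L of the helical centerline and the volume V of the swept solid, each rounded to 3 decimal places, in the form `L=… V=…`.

2πR = 2π·28.5 = 179.070781
per-turn = √(179.070781² + 24.5²) = √(32066.3447 + 600.25) = √32666.5947 = 180.739024
L = 4.25 × 180.739024 = 768.140851
V = π·3.75² × L = 44.178647 × 768.140851 = 33935.423259

L=768.141 V=33935.423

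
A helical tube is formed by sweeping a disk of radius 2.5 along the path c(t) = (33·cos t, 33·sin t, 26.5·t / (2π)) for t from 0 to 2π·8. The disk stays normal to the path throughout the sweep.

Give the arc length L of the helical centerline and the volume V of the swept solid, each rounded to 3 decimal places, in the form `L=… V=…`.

2πR = 2π·33 = 207.345115
per-turn = √(207.345115² + 26.5²) = √(42991.9968 + 702.25) = √43694.2468 = 209.031688
L = 8 × 209.031688 = 1672.253508
V = π·2.5² × L = 19.634954 × 1672.253508 = 32834.620838

L=1672.254 V=32834.621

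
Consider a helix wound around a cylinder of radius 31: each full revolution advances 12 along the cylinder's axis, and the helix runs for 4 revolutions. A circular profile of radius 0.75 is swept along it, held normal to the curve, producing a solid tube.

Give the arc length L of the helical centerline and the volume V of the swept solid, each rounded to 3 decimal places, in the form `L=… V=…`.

2πR = 2π·31 = 194.778745
per-turn = √(194.778745² + 12²) = √(37938.7593 + 144) = √38082.7593 = 195.148045
L = 4 × 195.148045 = 780.592178
V = π·0.75² × L = 1.767146 × 780.592178 = 1379.420242

L=780.592 V=1379.420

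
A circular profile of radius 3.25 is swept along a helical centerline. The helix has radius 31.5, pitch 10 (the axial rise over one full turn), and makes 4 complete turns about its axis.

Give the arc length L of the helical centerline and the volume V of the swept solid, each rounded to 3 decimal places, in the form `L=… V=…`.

L=792.691 V=26303.930

2πR = 2π·31.5 = 197.920337
per-turn = √(197.920337² + 10²) = √(39172.4599 + 100) = √39272.4599 = 198.172803
L = 4 × 198.172803 = 792.691212
V = π·3.25² × L = 33.183072 × 792.691212 = 26303.929888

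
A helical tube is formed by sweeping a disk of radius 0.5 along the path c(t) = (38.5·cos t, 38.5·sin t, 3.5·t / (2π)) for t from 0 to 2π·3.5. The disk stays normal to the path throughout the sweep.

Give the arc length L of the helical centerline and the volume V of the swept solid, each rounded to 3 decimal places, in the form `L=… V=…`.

L=846.748 V=665.034

2πR = 2π·38.5 = 241.902634
per-turn = √(241.902634² + 3.5²) = √(58516.8845 + 12.25) = √58529.1345 = 241.927953
L = 3.5 × 241.927953 = 846.747836
V = π·0.5² × L = 0.785398 × 846.747836 = 665.034195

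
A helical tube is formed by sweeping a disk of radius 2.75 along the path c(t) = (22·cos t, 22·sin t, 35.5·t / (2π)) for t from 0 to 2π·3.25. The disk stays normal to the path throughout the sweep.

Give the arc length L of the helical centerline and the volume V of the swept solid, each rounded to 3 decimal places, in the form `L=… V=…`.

L=463.826 V=11019.724

2πR = 2π·22 = 138.230077
per-turn = √(138.230077² + 35.5²) = √(19107.5541 + 1260.25) = √20367.8041 = 142.715816
L = 3.25 × 142.715816 = 463.826402
V = π·2.75² × L = 23.758294 × 463.826402 = 11019.724225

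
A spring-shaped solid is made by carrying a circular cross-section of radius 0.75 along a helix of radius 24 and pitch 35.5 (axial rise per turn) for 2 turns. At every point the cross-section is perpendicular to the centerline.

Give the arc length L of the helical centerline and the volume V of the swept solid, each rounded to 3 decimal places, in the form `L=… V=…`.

L=309.837 V=547.528

2πR = 2π·24 = 150.796447
per-turn = √(150.796447² + 35.5²) = √(22739.5685 + 1260.25) = √23999.8185 = 154.918748
L = 2 × 154.918748 = 309.837496
V = π·0.75² × L = 1.767146 × 309.837496 = 547.528051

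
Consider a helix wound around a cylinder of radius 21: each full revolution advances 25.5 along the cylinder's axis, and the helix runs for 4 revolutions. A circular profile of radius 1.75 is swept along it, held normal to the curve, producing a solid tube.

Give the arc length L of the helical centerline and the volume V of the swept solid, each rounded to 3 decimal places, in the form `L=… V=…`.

2πR = 2π·21 = 131.946891
per-turn = √(131.946891² + 25.5²) = √(17409.9822 + 650.25) = √18060.2322 = 134.388363
L = 4 × 134.388363 = 537.553453
V = π·1.75² × L = 9.621128 × 537.553453 = 5171.870308

L=537.553 V=5171.870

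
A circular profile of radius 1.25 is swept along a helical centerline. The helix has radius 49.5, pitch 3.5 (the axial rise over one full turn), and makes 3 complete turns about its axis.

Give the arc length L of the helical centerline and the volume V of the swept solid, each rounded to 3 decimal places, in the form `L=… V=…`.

2πR = 2π·49.5 = 311.017673
per-turn = √(311.017673² + 3.5²) = √(96731.9927 + 12.25) = √96744.2427 = 311.037365
L = 3 × 311.037365 = 933.112096
V = π·1.25² × L = 4.908739 × 933.112096 = 4580.403293

L=933.112 V=4580.403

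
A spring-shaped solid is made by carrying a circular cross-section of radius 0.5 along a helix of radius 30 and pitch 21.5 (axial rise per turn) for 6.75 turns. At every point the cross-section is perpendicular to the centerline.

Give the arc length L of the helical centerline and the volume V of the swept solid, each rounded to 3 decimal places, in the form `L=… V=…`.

L=1280.595 V=1005.777

2πR = 2π·30 = 188.495559
per-turn = √(188.495559² + 21.5²) = √(35530.5758 + 462.25) = √35992.8258 = 189.717753
L = 6.75 × 189.717753 = 1280.594833
V = π·0.5² × L = 0.785398 × 1280.594833 = 1005.776830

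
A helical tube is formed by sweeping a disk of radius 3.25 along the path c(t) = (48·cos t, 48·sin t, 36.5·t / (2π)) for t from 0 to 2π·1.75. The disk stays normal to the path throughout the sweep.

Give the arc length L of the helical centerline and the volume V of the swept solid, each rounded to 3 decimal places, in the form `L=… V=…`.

2πR = 2π·48 = 301.592895
per-turn = √(301.592895² + 36.5²) = √(90958.2742 + 1332.25) = √92290.5242 = 303.793555
L = 1.75 × 303.793555 = 531.638722
V = π·3.25² × L = 33.183072 × 531.638722 = 17641.406189

L=531.639 V=17641.406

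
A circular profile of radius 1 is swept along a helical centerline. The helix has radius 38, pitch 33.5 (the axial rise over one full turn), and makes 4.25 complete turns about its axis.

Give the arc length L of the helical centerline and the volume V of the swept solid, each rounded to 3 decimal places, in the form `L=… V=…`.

L=1024.674 V=3219.108

2πR = 2π·38 = 238.761042
per-turn = √(238.761042² + 33.5²) = √(57006.8350 + 1122.25) = √58129.0850 = 241.099741
L = 4.25 × 241.099741 = 1024.673898
V = π·1² × L = 3.141593 × 1024.673898 = 3219.107992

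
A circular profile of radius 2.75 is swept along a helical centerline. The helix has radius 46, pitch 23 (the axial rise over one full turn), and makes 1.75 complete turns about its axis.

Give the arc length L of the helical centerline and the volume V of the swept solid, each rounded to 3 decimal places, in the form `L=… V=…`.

2πR = 2π·46 = 289.026524
per-turn = √(289.026524² + 23²) = √(83536.3317 + 529) = √84065.3317 = 289.940221
L = 1.75 × 289.940221 = 507.395386
V = π·2.75² × L = 23.758294 × 507.395386 = 12054.848990

L=507.395 V=12054.849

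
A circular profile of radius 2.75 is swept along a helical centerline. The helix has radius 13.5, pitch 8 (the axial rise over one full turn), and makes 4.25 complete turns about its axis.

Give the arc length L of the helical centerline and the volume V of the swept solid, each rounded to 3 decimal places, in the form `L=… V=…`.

2πR = 2π·13.5 = 84.823002
per-turn = √(84.823002² + 8²) = √(7194.9416 + 64) = √7258.9416 = 85.199423
L = 4.25 × 85.199423 = 362.097546
V = π·2.75² × L = 23.758294 × 362.097546 = 8602.820114

L=362.098 V=8602.820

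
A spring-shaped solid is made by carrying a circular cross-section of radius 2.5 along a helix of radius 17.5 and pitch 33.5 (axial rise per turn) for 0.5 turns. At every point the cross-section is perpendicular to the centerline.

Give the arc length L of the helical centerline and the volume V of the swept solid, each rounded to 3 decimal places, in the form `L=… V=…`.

L=57.473 V=1128.477

2πR = 2π·17.5 = 109.955743
per-turn = √(109.955743² + 33.5²) = √(12090.2654 + 1122.25) = √13212.5154 = 114.945706
L = 0.5 × 114.945706 = 57.472853
V = π·2.5² × L = 19.634954 × 57.472853 = 1128.476832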